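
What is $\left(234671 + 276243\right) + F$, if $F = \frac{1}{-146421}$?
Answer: $\frac{74808538793}{146421} \approx 5.1091 \cdot 10^{5}$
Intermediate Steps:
$F = - \frac{1}{146421} \approx -6.8296 \cdot 10^{-6}$
$\left(234671 + 276243\right) + F = \left(234671 + 276243\right) - \frac{1}{146421} = 510914 - \frac{1}{146421} = \frac{74808538793}{146421}$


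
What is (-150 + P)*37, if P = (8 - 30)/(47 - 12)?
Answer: -195064/35 ≈ -5573.3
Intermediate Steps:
P = -22/35 ≈ -0.62857
(-150 + P)*37 = (-150 - 22/35)*37 = -5272/35*37 = -195064/35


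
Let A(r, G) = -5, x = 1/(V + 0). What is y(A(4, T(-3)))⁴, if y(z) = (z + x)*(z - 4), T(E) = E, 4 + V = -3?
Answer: 11019960576/2401 ≈ 4.5897e+6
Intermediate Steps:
V = -7 (V = -4 - 3 = -7)
x = -⅐ (x = 1/(-7 + 0) = 1/(-7) = -⅐ ≈ -0.14286)
y(z) = (-4 + z)*(-⅐ + z) (y(z) = (z - ⅐)*(z - 4) = (-⅐ + z)*(-4 + z) = (-4 + z)*(-⅐ + z))
y(A(4, T(-3)))⁴ = (4/7 + (-5)² - 29/7*(-5))⁴ = (4/7 + 25 + 145/7)⁴ = (324/7)⁴ = 11019960576/2401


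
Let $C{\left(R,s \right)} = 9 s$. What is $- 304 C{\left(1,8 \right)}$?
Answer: $-21888$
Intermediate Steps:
$- 304 C{\left(1,8 \right)} = - 304 \cdot 9 \cdot 8 = \left(-304\right) 72 = -21888$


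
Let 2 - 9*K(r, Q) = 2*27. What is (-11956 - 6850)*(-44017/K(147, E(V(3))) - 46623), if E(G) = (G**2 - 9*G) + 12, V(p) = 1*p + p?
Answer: 19071568929/26 ≈ 7.3352e+8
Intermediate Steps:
V(p) = 2*p (V(p) = p + p = 2*p)
E(G) = 12 + G**2 - 9*G
K(r, Q) = -52/9 (K(r, Q) = 2/9 - 2*27/9 = 2/9 - 1/9*54 = 2/9 - 6 = -52/9)
(-11956 - 6850)*(-44017/K(147, E(V(3))) - 46623) = (-11956 - 6850)*(-44017/(-52/9) - 46623) = -18806*(-44017*(-9/52) - 46623) = -18806*(396153/52 - 46623) = -18806*(-2028243/52) = 19071568929/26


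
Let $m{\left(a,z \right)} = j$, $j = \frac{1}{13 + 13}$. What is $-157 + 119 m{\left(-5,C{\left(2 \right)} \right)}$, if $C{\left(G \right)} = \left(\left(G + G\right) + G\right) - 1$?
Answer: $- \frac{3963}{26} \approx -152.42$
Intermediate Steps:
$j = \frac{1}{26} \approx 0.038462$
$C{\left(G \right)} = -1 + 3 G$ ($C{\left(G \right)} = \left(2 G + G\right) - 1 = 3 G - 1 = -1 + 3 G$)
$m{\left(a,z \right)} = \frac{1}{26}$
$-157 + 119 m{\left(-5,C{\left(2 \right)} \right)} = -157 + 119 \cdot \frac{1}{26} = -157 + \frac{119}{26} = - \frac{3963}{26}$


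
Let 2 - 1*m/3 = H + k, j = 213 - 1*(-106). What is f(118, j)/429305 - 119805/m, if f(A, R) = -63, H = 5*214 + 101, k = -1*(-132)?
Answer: 17144213212/558525805 ≈ 30.695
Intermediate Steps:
k = 132
j = 319 (j = 213 + 106 = 319)
H = 1171 (H = 1070 + 101 = 1171)
m = -3903 (m = 6 - 3*(1171 + 132) = 6 - 3*1303 = 6 - 3909 = -3903)
f(118, j)/429305 - 119805/m = -63/429305 - 119805/(-3903) = -63*1/429305 - 119805*(-1/3903) = -63/429305 + 39935/1301 = 17144213212/558525805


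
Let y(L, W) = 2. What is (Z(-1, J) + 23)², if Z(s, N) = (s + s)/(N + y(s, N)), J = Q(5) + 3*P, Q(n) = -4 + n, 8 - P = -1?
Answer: 118336/225 ≈ 525.94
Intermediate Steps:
P = 9 (P = 8 - 1*(-1) = 8 + 1 = 9)
J = 28 (J = (-4 + 5) + 3*9 = 1 + 27 = 28)
Z(s, N) = 2*s/(2 + N) (Z(s, N) = (s + s)/(N + 2) = (2*s)/(2 + N) = 2*s/(2 + N))
(Z(-1, J) + 23)² = (2*(-1)/(2 + 28) + 23)² = (2*(-1)/30 + 23)² = (2*(-1)*(1/30) + 23)² = (-1/15 + 23)² = (344/15)² = 118336/225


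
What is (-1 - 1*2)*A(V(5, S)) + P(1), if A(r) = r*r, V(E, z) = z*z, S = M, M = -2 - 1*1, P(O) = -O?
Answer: -244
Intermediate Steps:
M = -3 (M = -2 - 1 = -3)
S = -3
V(E, z) = z**2
A(r) = r**2
(-1 - 1*2)*A(V(5, S)) + P(1) = (-1 - 1*2)*((-3)**2)**2 - 1*1 = (-1 - 2)*9**2 - 1 = -3*81 - 1 = -243 - 1 = -244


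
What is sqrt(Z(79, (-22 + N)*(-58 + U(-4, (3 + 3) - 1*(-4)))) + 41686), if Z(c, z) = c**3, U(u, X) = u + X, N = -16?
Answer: 5*sqrt(21389) ≈ 731.25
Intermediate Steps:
U(u, X) = X + u
sqrt(Z(79, (-22 + N)*(-58 + U(-4, (3 + 3) - 1*(-4)))) + 41686) = sqrt(79**3 + 41686) = sqrt(493039 + 41686) = sqrt(534725) = 5*sqrt(21389)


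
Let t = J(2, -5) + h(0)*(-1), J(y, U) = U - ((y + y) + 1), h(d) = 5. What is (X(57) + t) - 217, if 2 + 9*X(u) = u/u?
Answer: -2089/9 ≈ -232.11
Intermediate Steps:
X(u) = -⅑ (X(u) = -2/9 + (u/u)/9 = -2/9 + (⅑)*1 = -2/9 + ⅑ = -⅑)
J(y, U) = -1 + U - 2*y (J(y, U) = U - (2*y + 1) = U - (1 + 2*y) = U + (-1 - 2*y) = -1 + U - 2*y)
t = -15 (t = (-1 - 5 - 2*2) + 5*(-1) = (-1 - 5 - 4) - 5 = -10 - 5 = -15)
(X(57) + t) - 217 = (-⅑ - 15) - 217 = -136/9 - 217 = -2089/9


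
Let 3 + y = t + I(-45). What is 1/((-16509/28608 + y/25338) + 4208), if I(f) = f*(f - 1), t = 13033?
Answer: 120811584/508377424765 ≈ 0.00023764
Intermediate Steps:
I(f) = f*(-1 + f)
y = 15100 (y = -3 + (13033 - 45*(-1 - 45)) = -3 + (13033 - 45*(-46)) = -3 + (13033 + 2070) = -3 + 15103 = 15100)
1/((-16509/28608 + y/25338) + 4208) = 1/((-16509/28608 + 15100/25338) + 4208) = 1/((-16509*1/28608 + 15100*(1/25338)) + 4208) = 1/((-5503/9536 + 7550/12669) + 4208) = 1/(2279293/120811584 + 4208) = 1/(508377424765/120811584) = 120811584/508377424765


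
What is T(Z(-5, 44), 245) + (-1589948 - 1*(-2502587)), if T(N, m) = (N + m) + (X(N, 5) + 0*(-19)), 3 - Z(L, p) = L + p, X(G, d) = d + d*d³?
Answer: 913478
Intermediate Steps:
X(G, d) = d + d⁴
Z(L, p) = 3 - L - p (Z(L, p) = 3 - (L + p) = 3 + (-L - p) = 3 - L - p)
T(N, m) = 630 + N + m (T(N, m) = (N + m) + ((5 + 5⁴) + 0*(-19)) = (N + m) + ((5 + 625) + 0) = (N + m) + (630 + 0) = (N + m) + 630 = 630 + N + m)
T(Z(-5, 44), 245) + (-1589948 - 1*(-2502587)) = (630 + (3 - 1*(-5) - 1*44) + 245) + (-1589948 - 1*(-2502587)) = (630 + (3 + 5 - 44) + 245) + (-1589948 + 2502587) = (630 - 36 + 245) + 912639 = 839 + 912639 = 913478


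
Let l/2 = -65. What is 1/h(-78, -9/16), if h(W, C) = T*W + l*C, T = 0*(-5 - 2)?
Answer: 8/585 ≈ 0.013675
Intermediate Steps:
l = -130 (l = 2*(-65) = -130)
T = 0 (T = 0*(-7) = 0)
h(W, C) = -130*C (h(W, C) = 0*W - 130*C = 0 - 130*C = -130*C)
1/h(-78, -9/16) = 1/(-(-1170)/16) = 1/(-130*(-9/16)) = 1/(585/8) = 8/585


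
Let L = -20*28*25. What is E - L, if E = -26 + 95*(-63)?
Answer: 7989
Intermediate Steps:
L = -14000 (L = -560*25 = -14000)
E = -6011 (E = -26 - 5985 = -6011)
E - L = -6011 - 1*(-14000) = -6011 + 14000 = 7989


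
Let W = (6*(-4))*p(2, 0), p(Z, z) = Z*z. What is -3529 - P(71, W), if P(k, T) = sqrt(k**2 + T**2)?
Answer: -3600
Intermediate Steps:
W = 0 (W = (6*(-4))*(2*0) = -24*0 = 0)
P(k, T) = sqrt(T**2 + k**2)
-3529 - P(71, W) = -3529 - sqrt(0**2 + 71**2) = -3529 - sqrt(0 + 5041) = -3529 - sqrt(5041) = -3529 - 1*71 = -3529 - 71 = -3600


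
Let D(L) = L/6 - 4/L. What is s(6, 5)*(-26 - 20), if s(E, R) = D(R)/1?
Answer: -23/15 ≈ -1.5333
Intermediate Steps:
D(L) = -4/L + L/6 (D(L) = L*(⅙) - 4/L = L/6 - 4/L = -4/L + L/6)
s(E, R) = -4/R + R/6 (s(E, R) = (-4/R + R/6)/1 = (-4/R + R/6)*1 = -4/R + R/6)
s(6, 5)*(-26 - 20) = (-4/5 + (⅙)*5)*(-26 - 20) = (-4*⅕ + ⅚)*(-46) = (-⅘ + ⅚)*(-46) = (1/30)*(-46) = -23/15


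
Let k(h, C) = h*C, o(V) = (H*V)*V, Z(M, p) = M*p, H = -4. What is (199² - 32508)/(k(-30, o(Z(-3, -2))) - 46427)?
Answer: -173/1027 ≈ -0.16845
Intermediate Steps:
o(V) = -4*V² (o(V) = (-4*V)*V = -4*V²)
k(h, C) = C*h
(199² - 32508)/(k(-30, o(Z(-3, -2))) - 46427) = (199² - 32508)/(-4*(-3*(-2))²*(-30) - 46427) = (39601 - 32508)/(-4*6²*(-30) - 46427) = 7093/(-4*36*(-30) - 46427) = 7093/(-144*(-30) - 46427) = 7093/(4320 - 46427) = 7093/(-42107) = 7093*(-1/42107) = -173/1027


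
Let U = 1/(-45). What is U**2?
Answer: 1/2025 ≈ 0.00049383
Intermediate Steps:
U = -1/45 ≈ -0.022222
U**2 = (-1/45)**2 = 1/2025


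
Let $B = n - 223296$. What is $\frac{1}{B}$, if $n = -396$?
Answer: $- \frac{1}{223692} \approx -4.4704 \cdot 10^{-6}$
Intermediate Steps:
$B = -223692$ ($B = -396 - 223296 = -223692$)
$\frac{1}{B} = \frac{1}{-223692} = - \frac{1}{223692}$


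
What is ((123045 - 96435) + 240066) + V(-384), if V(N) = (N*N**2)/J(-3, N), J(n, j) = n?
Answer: 19141044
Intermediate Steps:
V(N) = -N**3/3 (V(N) = (N*N**2)/(-3) = N**3*(-1/3) = -N**3/3)
((123045 - 96435) + 240066) + V(-384) = ((123045 - 96435) + 240066) - 1/3*(-384)**3 = (26610 + 240066) - 1/3*(-56623104) = 266676 + 18874368 = 19141044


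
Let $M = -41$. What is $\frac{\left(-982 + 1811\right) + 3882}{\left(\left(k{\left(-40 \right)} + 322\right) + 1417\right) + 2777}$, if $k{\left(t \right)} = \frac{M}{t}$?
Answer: $\frac{188440}{180681} \approx 1.0429$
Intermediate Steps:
$k{\left(t \right)} = - \frac{41}{t}$
$\frac{\left(-982 + 1811\right) + 3882}{\left(\left(k{\left(-40 \right)} + 322\right) + 1417\right) + 2777} = \frac{\left(-982 + 1811\right) + 3882}{\left(\left(- \frac{41}{-40} + 322\right) + 1417\right) + 2777} = \frac{829 + 3882}{\left(\left(\left(-41\right) \left(- \frac{1}{40}\right) + 322\right) + 1417\right) + 2777} = \frac{4711}{\left(\left(\frac{41}{40} + 322\right) + 1417\right) + 2777} = \frac{4711}{\left(\frac{12921}{40} + 1417\right) + 2777} = \frac{4711}{\frac{69601}{40} + 2777} = \frac{4711}{\frac{180681}{40}} = 4711 \cdot \frac{40}{180681} = \frac{188440}{180681}$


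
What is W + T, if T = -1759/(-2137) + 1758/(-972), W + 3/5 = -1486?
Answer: -2574965917/1730970 ≈ -1487.6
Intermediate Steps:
W = -7433/5 (W = -⅗ - 1486 = -7433/5 ≈ -1486.6)
T = -341183/346194 (T = -1759*(-1/2137) + 1758*(-1/972) = 1759/2137 - 293/162 = -341183/346194 ≈ -0.98553)
W + T = -7433/5 - 341183/346194 = -2574965917/1730970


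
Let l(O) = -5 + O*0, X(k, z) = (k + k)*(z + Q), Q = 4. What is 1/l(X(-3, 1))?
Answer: -⅕ ≈ -0.20000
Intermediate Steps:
X(k, z) = 2*k*(4 + z) (X(k, z) = (k + k)*(z + 4) = (2*k)*(4 + z) = 2*k*(4 + z))
l(O) = -5 (l(O) = -5 + 0 = -5)
1/l(X(-3, 1)) = 1/(-5) = -⅕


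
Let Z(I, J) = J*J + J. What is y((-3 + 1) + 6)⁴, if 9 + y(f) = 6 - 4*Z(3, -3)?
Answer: 531441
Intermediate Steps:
Z(I, J) = J + J² (Z(I, J) = J² + J = J + J²)
y(f) = -27 (y(f) = -9 + (6 - (-12)*(1 - 3)) = -9 + (6 - (-12)*(-2)) = -9 + (6 - 4*6) = -9 + (6 - 24) = -9 - 18 = -27)
y((-3 + 1) + 6)⁴ = (-27)⁴ = 531441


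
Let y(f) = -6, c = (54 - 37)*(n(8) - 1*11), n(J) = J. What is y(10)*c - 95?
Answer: 211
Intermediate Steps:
c = -51 (c = (54 - 37)*(8 - 1*11) = 17*(8 - 11) = 17*(-3) = -51)
y(10)*c - 95 = -6*(-51) - 95 = 306 - 95 = 211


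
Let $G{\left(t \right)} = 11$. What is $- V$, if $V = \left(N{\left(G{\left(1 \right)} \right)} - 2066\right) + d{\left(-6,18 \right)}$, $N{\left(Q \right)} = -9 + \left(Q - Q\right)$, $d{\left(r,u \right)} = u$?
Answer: $2057$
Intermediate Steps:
$N{\left(Q \right)} = -9$ ($N{\left(Q \right)} = -9 + 0 = -9$)
$V = -2057$ ($V = \left(-9 - 2066\right) + 18 = -2075 + 18 = -2057$)
$- V = \left(-1\right) \left(-2057\right) = 2057$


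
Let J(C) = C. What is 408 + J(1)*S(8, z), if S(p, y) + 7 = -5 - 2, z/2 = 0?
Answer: 394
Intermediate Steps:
z = 0 (z = 2*0 = 0)
S(p, y) = -14 (S(p, y) = -7 + (-5 - 2) = -7 - 7 = -14)
408 + J(1)*S(8, z) = 408 + 1*(-14) = 408 - 14 = 394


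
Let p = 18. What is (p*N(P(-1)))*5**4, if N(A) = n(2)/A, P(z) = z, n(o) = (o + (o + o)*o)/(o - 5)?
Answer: 37500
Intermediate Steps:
n(o) = (o + 2*o**2)/(-5 + o) (n(o) = (o + (2*o)*o)/(-5 + o) = (o + 2*o**2)/(-5 + o))
N(A) = -10/(3*A) (N(A) = (2*(1 + 2*2)/(-5 + 2))/A = (2*(1 + 4)/(-3))/A = (2*(-1/3)*5)/A = -10/(3*A))
(p*N(P(-1)))*5**4 = (18*(-10/3/(-1)))*5**4 = (18*(-10/3*(-1)))*625 = (18*(10/3))*625 = 60*625 = 37500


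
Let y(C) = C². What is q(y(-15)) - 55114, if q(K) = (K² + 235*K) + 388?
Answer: 48774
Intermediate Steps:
q(K) = 388 + K² + 235*K
q(y(-15)) - 55114 = (388 + ((-15)²)² + 235*(-15)²) - 55114 = (388 + 225² + 235*225) - 55114 = (388 + 50625 + 52875) - 55114 = 103888 - 55114 = 48774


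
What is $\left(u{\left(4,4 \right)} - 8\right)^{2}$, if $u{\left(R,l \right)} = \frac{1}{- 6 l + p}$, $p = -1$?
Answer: $\frac{40401}{625} \approx 64.642$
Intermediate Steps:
$u{\left(R,l \right)} = \frac{1}{-1 - 6 l}$ ($u{\left(R,l \right)} = \frac{1}{- 6 l - 1} = \frac{1}{-1 - 6 l}$)
$\left(u{\left(4,4 \right)} - 8\right)^{2} = \left(- \frac{1}{1 + 6 \cdot 4} - 8\right)^{2} = \left(- \frac{1}{1 + 24} - 8\right)^{2} = \left(- \frac{1}{25} - 8\right)^{2} = \left(- \frac{201}{25}\right)^{2} = \frac{40401}{625}$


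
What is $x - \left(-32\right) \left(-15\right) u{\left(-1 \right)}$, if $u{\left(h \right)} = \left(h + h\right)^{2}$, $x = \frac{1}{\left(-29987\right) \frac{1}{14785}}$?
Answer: $- \frac{57589825}{29987} \approx -1920.5$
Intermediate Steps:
$x = - \frac{14785}{29987}$ ($x = \frac{1}{\left(-29987\right) \frac{1}{14785}} = \frac{1}{- \frac{29987}{14785}} = - \frac{14785}{29987} \approx -0.49305$)
$u{\left(h \right)} = 4 h^{2}$ ($u{\left(h \right)} = \left(2 h\right)^{2} = 4 h^{2}$)
$x - \left(-32\right) \left(-15\right) u{\left(-1 \right)} = - \frac{14785}{29987} - \left(-32\right) \left(-15\right) 4 \left(-1\right)^{2} = - \frac{14785}{29987} - 480 \cdot 4 \cdot 1 = - \frac{14785}{29987} - 480 \cdot 4 = - \frac{14785}{29987} - 1920 = - \frac{57589825}{29987}$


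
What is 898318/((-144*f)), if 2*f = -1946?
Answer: 449159/70056 ≈ 6.4114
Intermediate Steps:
f = -973 (f = (1/2)*(-1946) = -973)
898318/((-144*f)) = 898318/((-144*(-973))) = 898318/140112 = 898318*(1/140112) = 449159/70056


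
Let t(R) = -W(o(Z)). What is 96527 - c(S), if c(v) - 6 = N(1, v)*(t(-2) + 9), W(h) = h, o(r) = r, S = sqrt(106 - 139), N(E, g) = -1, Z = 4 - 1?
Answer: 96527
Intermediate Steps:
Z = 3
S = I*sqrt(33) (S = sqrt(-33) = I*sqrt(33) ≈ 5.7446*I)
t(R) = -3 (t(R) = -1*3 = -3)
c(v) = 0 (c(v) = 6 - (-3 + 9) = 6 - 1*6 = 6 - 6 = 0)
96527 - c(S) = 96527 - 1*0 = 96527 + 0 = 96527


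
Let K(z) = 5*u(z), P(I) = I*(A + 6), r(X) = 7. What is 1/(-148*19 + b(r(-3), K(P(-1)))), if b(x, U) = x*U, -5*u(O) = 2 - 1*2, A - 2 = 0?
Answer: -1/2812 ≈ -0.00035562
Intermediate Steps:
A = 2 (A = 2 + 0 = 2)
u(O) = 0 (u(O) = -(2 - 1*2)/5 = -(2 - 2)/5 = -⅕*0 = 0)
P(I) = 8*I (P(I) = I*(2 + 6) = I*8 = 8*I)
K(z) = 0 (K(z) = 5*0 = 0)
b(x, U) = U*x
1/(-148*19 + b(r(-3), K(P(-1)))) = 1/(-148*19 + 0*7) = 1/(-2812 + 0) = 1/(-2812) = -1/2812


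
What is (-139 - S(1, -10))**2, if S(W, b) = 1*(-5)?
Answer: 17956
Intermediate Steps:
S(W, b) = -5
(-139 - S(1, -10))**2 = (-139 - 1*(-5))**2 = (-139 + 5)**2 = (-134)**2 = 17956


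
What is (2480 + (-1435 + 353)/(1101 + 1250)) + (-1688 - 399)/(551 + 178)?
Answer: 4244724605/1713879 ≈ 2476.7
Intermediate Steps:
(2480 + (-1435 + 353)/(1101 + 1250)) + (-1688 - 399)/(551 + 178) = (2480 - 1082/2351) - 2087/729 = 5829398/2351 - 2087/729 = 4244724605/1713879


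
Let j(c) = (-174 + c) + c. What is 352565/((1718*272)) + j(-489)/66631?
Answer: 22953433523/31136399776 ≈ 0.73719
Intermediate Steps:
j(c) = -174 + 2*c
352565/((1718*272)) + j(-489)/66631 = 352565/((1718*272)) + (-174 + 2*(-489))/66631 = 352565/467296 + (-174 - 978)*(1/66631) = 352565*(1/467296) - 1152*1/66631 = 352565/467296 - 1152/66631 = 22953433523/31136399776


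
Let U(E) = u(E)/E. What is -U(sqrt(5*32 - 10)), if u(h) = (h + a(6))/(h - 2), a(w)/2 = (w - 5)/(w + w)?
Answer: -13/876 - 451*sqrt(6)/13140 ≈ -0.098913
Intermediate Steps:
a(w) = (-5 + w)/w (a(w) = 2*((w - 5)/(w + w)) = 2*((-5 + w)/((2*w))) = 2*((-5 + w)*(1/(2*w))) = 2*((-5 + w)/(2*w)) = (-5 + w)/w)
u(h) = (1/6 + h)/(-2 + h) (u(h) = (h + (-5 + 6)/6)/(h - 2) = (h + (1/6)*1)/(-2 + h) = (h + 1/6)/(-2 + h) = (1/6 + h)/(-2 + h))
U(E) = (1/6 + E)/(E*(-2 + E)) (U(E) = ((1/6 + E)/(-2 + E))/E = (1/6 + E)/(E*(-2 + E)))
-U(sqrt(5*32 - 10)) = -(1/6 + sqrt(5*32 - 10))/((sqrt(5*32 - 10))*(-2 + sqrt(5*32 - 10))) = -(1/6 + sqrt(160 - 10))/((sqrt(160 - 10))*(-2 + sqrt(160 - 10))) = -(1/6 + sqrt(150))/((sqrt(150))*(-2 + sqrt(150))) = -(1/6 + 5*sqrt(6))/((5*sqrt(6))*(-2 + 5*sqrt(6))) = -sqrt(6)/30*(1/6 + 5*sqrt(6))/(-2 + 5*sqrt(6)) = -sqrt(6)*(1/6 + 5*sqrt(6))/(30*(-2 + 5*sqrt(6)))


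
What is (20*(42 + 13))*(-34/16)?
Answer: -4675/2 ≈ -2337.5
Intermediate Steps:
(20*(42 + 13))*(-34/16) = (20*55)*(-34*1/16) = 1100*(-17/8) = -4675/2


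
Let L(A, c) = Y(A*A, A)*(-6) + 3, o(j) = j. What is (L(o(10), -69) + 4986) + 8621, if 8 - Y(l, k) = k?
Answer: 13622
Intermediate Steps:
Y(l, k) = 8 - k
L(A, c) = -45 + 6*A (L(A, c) = (8 - A)*(-6) + 3 = (-48 + 6*A) + 3 = -45 + 6*A)
(L(o(10), -69) + 4986) + 8621 = ((-45 + 6*10) + 4986) + 8621 = ((-45 + 60) + 4986) + 8621 = (15 + 4986) + 8621 = 5001 + 8621 = 13622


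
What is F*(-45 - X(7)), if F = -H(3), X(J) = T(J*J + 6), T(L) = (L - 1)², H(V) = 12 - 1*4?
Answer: 23688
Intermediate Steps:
H(V) = 8 (H(V) = 12 - 4 = 8)
T(L) = (-1 + L)²
X(J) = (5 + J²)² (X(J) = (-1 + (J*J + 6))² = (-1 + (J² + 6))² = (-1 + (6 + J²))² = (5 + J²)²)
F = -8 (F = -1*8 = -8)
F*(-45 - X(7)) = -8*(-45 - (5 + 7²)²) = -8*(-45 - (5 + 49)²) = -8*(-45 - 1*54²) = -8*(-45 - 1*2916) = -8*(-45 - 2916) = -8*(-2961) = 23688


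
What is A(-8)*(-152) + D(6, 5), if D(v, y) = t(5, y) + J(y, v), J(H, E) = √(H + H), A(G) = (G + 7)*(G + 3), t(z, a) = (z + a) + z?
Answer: -745 + √10 ≈ -741.84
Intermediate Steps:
t(z, a) = a + 2*z (t(z, a) = (a + z) + z = a + 2*z)
A(G) = (3 + G)*(7 + G) (A(G) = (7 + G)*(3 + G) = (3 + G)*(7 + G))
J(H, E) = √2*√H (J(H, E) = √(2*H) = √2*√H)
D(v, y) = 10 + y + √2*√y (D(v, y) = (y + 2*5) + √2*√y = (y + 10) + √2*√y = (10 + y) + √2*√y = 10 + y + √2*√y)
A(-8)*(-152) + D(6, 5) = (21 + (-8)² + 10*(-8))*(-152) + (10 + 5 + √2*√5) = (21 + 64 - 80)*(-152) + (10 + 5 + √10) = 5*(-152) + (15 + √10) = -760 + (15 + √10) = -745 + √10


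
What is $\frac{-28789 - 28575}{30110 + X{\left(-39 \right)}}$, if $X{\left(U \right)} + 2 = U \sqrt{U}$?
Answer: $- \frac{44285008}{23244897} - \frac{57364 i \sqrt{39}}{23244897} \approx -1.9051 - 0.015411 i$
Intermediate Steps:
$X{\left(U \right)} = -2 + U^{\frac{3}{2}}$ ($X{\left(U \right)} = -2 + U \sqrt{U} = -2 + U^{\frac{3}{2}}$)
$\frac{-28789 - 28575}{30110 + X{\left(-39 \right)}} = \frac{-28789 - 28575}{30110 - \left(2 - \left(-39\right)^{\frac{3}{2}}\right)} = - \frac{57364}{30110 - \left(2 + 39 i \sqrt{39}\right)} = - \frac{57364}{30108 - 39 i \sqrt{39}}$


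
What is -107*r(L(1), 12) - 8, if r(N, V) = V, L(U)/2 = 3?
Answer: -1292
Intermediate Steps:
L(U) = 6 (L(U) = 2*3 = 6)
-107*r(L(1), 12) - 8 = -107*12 - 8 = -1284 - 8 = -1292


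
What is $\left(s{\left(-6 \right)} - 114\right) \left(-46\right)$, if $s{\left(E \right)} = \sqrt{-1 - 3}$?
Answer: $5244 - 92 i \approx 5244.0 - 92.0 i$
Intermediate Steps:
$s{\left(E \right)} = 2 i$ ($s{\left(E \right)} = \sqrt{-4} = 2 i$)
$\left(s{\left(-6 \right)} - 114\right) \left(-46\right) = \left(2 i - 114\right) \left(-46\right) = \left(-114 + 2 i\right) \left(-46\right) = 5244 - 92 i$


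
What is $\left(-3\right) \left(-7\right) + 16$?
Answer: $37$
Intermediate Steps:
$\left(-3\right) \left(-7\right) + 16 = 21 + 16 = 37$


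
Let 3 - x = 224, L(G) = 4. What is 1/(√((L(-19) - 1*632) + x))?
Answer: -I*√849/849 ≈ -0.03432*I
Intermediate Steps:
x = -221 (x = 3 - 1*224 = 3 - 224 = -221)
1/(√((L(-19) - 1*632) + x)) = 1/(√((4 - 1*632) - 221)) = 1/(√((4 - 632) - 221)) = 1/(√(-628 - 221)) = 1/(√(-849)) = 1/(I*√849) = -I*√849/849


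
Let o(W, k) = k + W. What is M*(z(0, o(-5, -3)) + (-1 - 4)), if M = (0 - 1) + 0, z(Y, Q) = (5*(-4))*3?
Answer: 65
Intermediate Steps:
o(W, k) = W + k
z(Y, Q) = -60 (z(Y, Q) = -20*3 = -60)
M = -1 (M = -1 + 0 = -1)
M*(z(0, o(-5, -3)) + (-1 - 4)) = -(-60 + (-1 - 4)) = -(-60 - 5) = -1*(-65) = 65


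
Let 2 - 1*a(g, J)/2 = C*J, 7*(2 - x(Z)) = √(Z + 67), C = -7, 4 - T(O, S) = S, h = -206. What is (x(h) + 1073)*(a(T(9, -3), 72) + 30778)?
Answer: 34174250 - 31790*I*√139/7 ≈ 3.4174e+7 - 53543.0*I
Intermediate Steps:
T(O, S) = 4 - S
x(Z) = 2 - √(67 + Z)/7 (x(Z) = 2 - √(Z + 67)/7 = 2 - √(67 + Z)/7)
a(g, J) = 4 + 14*J (a(g, J) = 4 - (-14)*J = 4 + 14*J)
(x(h) + 1073)*(a(T(9, -3), 72) + 30778) = ((2 - √(67 - 206)/7) + 1073)*((4 + 14*72) + 30778) = ((2 - I*√139/7) + 1073)*((4 + 1008) + 30778) = ((2 - I*√139/7) + 1073)*(1012 + 30778) = ((2 - I*√139/7) + 1073)*31790 = (1075 - I*√139/7)*31790 = 34174250 - 31790*I*√139/7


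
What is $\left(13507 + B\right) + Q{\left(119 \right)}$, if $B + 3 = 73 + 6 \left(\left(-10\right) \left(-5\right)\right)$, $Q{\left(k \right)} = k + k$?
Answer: $14115$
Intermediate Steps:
$Q{\left(k \right)} = 2 k$
$B = 370$ ($B = -3 + \left(73 + 6 \left(\left(-10\right) \left(-5\right)\right)\right) = -3 + \left(73 + 6 \cdot 50\right) = -3 + \left(73 + 300\right) = -3 + 373 = 370$)
$\left(13507 + B\right) + Q{\left(119 \right)} = \left(13507 + 370\right) + 2 \cdot 119 = 13877 + 238 = 14115$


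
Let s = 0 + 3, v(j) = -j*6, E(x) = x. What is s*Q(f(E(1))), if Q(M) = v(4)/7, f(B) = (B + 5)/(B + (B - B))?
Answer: -72/7 ≈ -10.286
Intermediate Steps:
v(j) = -6*j
s = 3
f(B) = (5 + B)/B (f(B) = (5 + B)/(B + 0) = (5 + B)/B)
Q(M) = -24/7 (Q(M) = -6*4/7 = -24*⅐ = -24/7)
s*Q(f(E(1))) = 3*(-24/7) = -72/7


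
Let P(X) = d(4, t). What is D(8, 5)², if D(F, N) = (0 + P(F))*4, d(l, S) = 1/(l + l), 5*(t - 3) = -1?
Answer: ¼ ≈ 0.25000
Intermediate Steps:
t = 14/5 (t = 3 + (⅕)*(-1) = 3 - ⅕ = 14/5 ≈ 2.8000)
d(l, S) = 1/(2*l)
P(X) = ⅛ (P(X) = (½)/4 = (½)*(¼) = ⅛)
D(F, N) = ½ (D(F, N) = (0 + ⅛)*4 = (⅛)*4 = ½)
D(8, 5)² = (½)² = ¼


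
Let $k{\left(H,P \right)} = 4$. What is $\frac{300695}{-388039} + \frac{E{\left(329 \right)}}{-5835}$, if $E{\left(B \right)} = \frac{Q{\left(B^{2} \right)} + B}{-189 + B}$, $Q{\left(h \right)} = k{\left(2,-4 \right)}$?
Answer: $- \frac{81922320829}{105663019700} \approx -0.77532$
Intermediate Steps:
$Q{\left(h \right)} = 4$
$E{\left(B \right)} = \frac{4 + B}{-189 + B}$
$\frac{300695}{-388039} + \frac{E{\left(329 \right)}}{-5835} = \frac{300695}{-388039} + \frac{\frac{1}{-189 + 329} \left(4 + 329\right)}{-5835} = 300695 \left(- \frac{1}{388039}\right) + \frac{1}{140} \cdot 333 \left(- \frac{1}{5835}\right) = - \frac{300695}{388039} + \frac{1}{140} \cdot 333 \left(- \frac{1}{5835}\right) = - \frac{300695}{388039} + \frac{333}{140} \left(- \frac{1}{5835}\right) = - \frac{300695}{388039} - \frac{111}{272300} = - \frac{81922320829}{105663019700}$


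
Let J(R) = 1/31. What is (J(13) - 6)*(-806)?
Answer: 4810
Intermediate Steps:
J(R) = 1/31
(J(13) - 6)*(-806) = (1/31 - 6)*(-806) = -185/31*(-806) = 4810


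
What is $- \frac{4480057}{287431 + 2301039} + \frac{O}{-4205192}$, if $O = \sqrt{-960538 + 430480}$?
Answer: $- \frac{4480057}{2588470} - \frac{23 i \sqrt{1002}}{4205192} \approx -1.7308 - 0.00017313 i$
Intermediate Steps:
$O = 23 i \sqrt{1002}$ ($O = \sqrt{-530058} = 23 i \sqrt{1002} \approx 728.05 i$)
$- \frac{4480057}{287431 + 2301039} + \frac{O}{-4205192} = - \frac{4480057}{287431 + 2301039} + \frac{23 i \sqrt{1002}}{-4205192} = - \frac{4480057}{2588470} + 23 i \sqrt{1002} \left(- \frac{1}{4205192}\right) = \left(-4480057\right) \frac{1}{2588470} - \frac{23 i \sqrt{1002}}{4205192} = - \frac{4480057}{2588470} - \frac{23 i \sqrt{1002}}{4205192}$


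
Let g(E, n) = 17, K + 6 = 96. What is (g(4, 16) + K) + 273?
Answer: 380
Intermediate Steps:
K = 90 (K = -6 + 96 = 90)
(g(4, 16) + K) + 273 = (17 + 90) + 273 = 107 + 273 = 380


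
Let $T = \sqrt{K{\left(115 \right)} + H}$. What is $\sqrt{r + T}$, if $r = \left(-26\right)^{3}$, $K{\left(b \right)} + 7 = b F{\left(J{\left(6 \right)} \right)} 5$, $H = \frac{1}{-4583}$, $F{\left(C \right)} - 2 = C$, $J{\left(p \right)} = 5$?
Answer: $\frac{\sqrt{-369164353064 + 4583 \sqrt{84393621419}}}{4583} \approx 132.34 i$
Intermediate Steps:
$F{\left(C \right)} = 2 + C$
$H = - \frac{1}{4583} \approx -0.0002182$
$K{\left(b \right)} = -7 + 35 b$ ($K{\left(b \right)} = -7 + b \left(2 + 5\right) 5 = -7 + b 7 \cdot 5 = -7 + 7 b 5 = -7 + 35 b$)
$r = -17576$
$T = \frac{\sqrt{84393621419}}{4583}$ ($T = \sqrt{\left(-7 + 35 \cdot 115\right) - \frac{1}{4583}} = \sqrt{\left(-7 + 4025\right) - \frac{1}{4583}} = \sqrt{4018 - \frac{1}{4583}} = \sqrt{\frac{18414493}{4583}} = \frac{\sqrt{84393621419}}{4583} \approx 63.388$)
$\sqrt{r + T} = \sqrt{-17576 + \frac{\sqrt{84393621419}}{4583}}$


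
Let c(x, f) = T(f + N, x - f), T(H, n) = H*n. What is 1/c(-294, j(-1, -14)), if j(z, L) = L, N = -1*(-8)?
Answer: 1/1680 ≈ 0.00059524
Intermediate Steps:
N = 8
c(x, f) = (8 + f)*(x - f) (c(x, f) = (f + 8)*(x - f) = (8 + f)*(x - f))
1/c(-294, j(-1, -14)) = 1/(-(8 - 14)*(-14 - 1*(-294))) = 1/(-1*(-6)*(-14 + 294)) = 1/(-1*(-6)*280) = 1/1680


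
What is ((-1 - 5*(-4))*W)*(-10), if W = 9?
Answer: -1710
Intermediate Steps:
((-1 - 5*(-4))*W)*(-10) = ((-1 - 5*(-4))*9)*(-10) = ((-1 + 20)*9)*(-10) = (19*9)*(-10) = 171*(-10) = -1710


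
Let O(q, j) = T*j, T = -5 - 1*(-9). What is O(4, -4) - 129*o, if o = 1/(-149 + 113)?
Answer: -149/12 ≈ -12.417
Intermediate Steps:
T = 4 (T = -5 + 9 = 4)
O(q, j) = 4*j
o = -1/36 (o = 1/(-36) = -1/36 ≈ -0.027778)
O(4, -4) - 129*o = 4*(-4) - 129*(-1/36) = -16 + 43/12 = -149/12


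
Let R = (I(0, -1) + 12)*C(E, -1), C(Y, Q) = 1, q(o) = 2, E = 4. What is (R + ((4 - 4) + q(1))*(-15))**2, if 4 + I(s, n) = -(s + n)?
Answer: 441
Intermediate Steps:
I(s, n) = -4 - n - s (I(s, n) = -4 - (s + n) = -4 - (n + s) = -4 + (-n - s) = -4 - n - s)
R = 9 (R = ((-4 - 1*(-1) - 1*0) + 12)*1 = ((-4 + 1 + 0) + 12)*1 = (-3 + 12)*1 = 9*1 = 9)
(R + ((4 - 4) + q(1))*(-15))**2 = (9 + ((4 - 4) + 2)*(-15))**2 = (9 + (0 + 2)*(-15))**2 = (9 + 2*(-15))**2 = (9 - 30)**2 = (-21)**2 = 441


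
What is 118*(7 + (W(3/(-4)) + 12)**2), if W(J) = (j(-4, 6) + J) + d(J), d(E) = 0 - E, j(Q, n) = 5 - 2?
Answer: 27376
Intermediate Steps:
j(Q, n) = 3
d(E) = -E
W(J) = 3 (W(J) = (3 + J) - J = 3)
118*(7 + (W(3/(-4)) + 12)**2) = 118*(7 + (3 + 12)**2) = 118*(7 + 15**2) = 118*(7 + 225) = 118*232 = 27376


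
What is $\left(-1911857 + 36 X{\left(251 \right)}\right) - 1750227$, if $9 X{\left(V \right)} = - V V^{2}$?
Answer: $-66915088$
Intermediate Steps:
$X{\left(V \right)} = - \frac{V^{3}}{9}$ ($X{\left(V \right)} = \frac{- V V^{2}}{9} = \frac{\left(-1\right) V^{3}}{9} = - \frac{V^{3}}{9}$)
$\left(-1911857 + 36 X{\left(251 \right)}\right) - 1750227 = \left(-1911857 + 36 \left(- \frac{251^{3}}{9}\right)\right) - 1750227 = \left(-1911857 + 36 \left(\left(- \frac{1}{9}\right) 15813251\right)\right) - 1750227 = \left(-1911857 + 36 \left(- \frac{15813251}{9}\right)\right) - 1750227 = \left(-1911857 - 63253004\right) - 1750227 = -65164861 - 1750227 = -66915088$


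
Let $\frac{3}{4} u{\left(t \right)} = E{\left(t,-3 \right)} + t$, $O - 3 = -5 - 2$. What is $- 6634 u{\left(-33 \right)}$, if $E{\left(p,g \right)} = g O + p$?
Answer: $477648$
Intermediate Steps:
$O = -4$ ($O = 3 - 7 = -4$)
$E{\left(p,g \right)} = p - 4 g$ ($E{\left(p,g \right)} = g \left(-4\right) + p = - 4 g + p = p - 4 g$)
$u{\left(t \right)} = 16 + \frac{8 t}{3}$ ($u{\left(t \right)} = \frac{4 \left(\left(t - -12\right) + t\right)}{3} = \frac{4 \left(\left(t + 12\right) + t\right)}{3} = \frac{4 \left(\left(12 + t\right) + t\right)}{3} = \frac{4 \left(12 + 2 t\right)}{3} = 16 + \frac{8 t}{3}$)
$- 6634 u{\left(-33 \right)} = - 6634 \left(16 + \frac{8}{3} \left(-33\right)\right) = - 6634 \left(16 - 88\right) = \left(-6634\right) \left(-72\right) = 477648$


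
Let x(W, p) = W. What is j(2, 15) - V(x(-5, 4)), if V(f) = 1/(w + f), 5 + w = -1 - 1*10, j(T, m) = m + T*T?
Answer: 400/21 ≈ 19.048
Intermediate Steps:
j(T, m) = m + T²
w = -16 (w = -5 + (-1 - 1*10) = -5 + (-1 - 10) = -5 - 11 = -16)
V(f) = 1/(-16 + f)
j(2, 15) - V(x(-5, 4)) = (15 + 2²) - 1/(-16 - 5) = (15 + 4) - 1/(-21) = 19 - 1*(-1/21) = 19 + 1/21 = 400/21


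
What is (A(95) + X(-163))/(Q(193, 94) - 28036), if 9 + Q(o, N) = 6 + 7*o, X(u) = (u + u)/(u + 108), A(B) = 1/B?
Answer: -1241/5577792 ≈ -0.00022249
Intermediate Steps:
X(u) = 2*u/(108 + u) (X(u) = (2*u)/(108 + u) = 2*u/(108 + u))
Q(o, N) = -3 + 7*o (Q(o, N) = -9 + (6 + 7*o) = -3 + 7*o)
(A(95) + X(-163))/(Q(193, 94) - 28036) = (1/95 + 2*(-163)/(108 - 163))/((-3 + 7*193) - 28036) = (1/95 + 2*(-163)/(-55))/((-3 + 1351) - 28036) = (1/95 + 2*(-163)*(-1/55))/(1348 - 28036) = (1/95 + 326/55)/(-26688) = (1241/209)*(-1/26688) = -1241/5577792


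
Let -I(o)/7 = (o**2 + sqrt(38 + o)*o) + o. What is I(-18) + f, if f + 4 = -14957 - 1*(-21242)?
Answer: 4139 + 252*sqrt(5) ≈ 4702.5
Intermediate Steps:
f = 6281 (f = -4 + (-14957 - 1*(-21242)) = -4 + (-14957 + 21242) = -4 + 6285 = 6281)
I(o) = -7*o - 7*o**2 - 7*o*sqrt(38 + o) (I(o) = -7*((o**2 + sqrt(38 + o)*o) + o) = -7*((o**2 + o*sqrt(38 + o)) + o) = -7*(o + o**2 + o*sqrt(38 + o)) = -7*o - 7*o**2 - 7*o*sqrt(38 + o))
I(-18) + f = -7*(-18)*(1 - 18 + sqrt(38 - 18)) + 6281 = -7*(-18)*(1 - 18 + sqrt(20)) + 6281 = -7*(-18)*(1 - 18 + 2*sqrt(5)) + 6281 = -7*(-18)*(-17 + 2*sqrt(5)) + 6281 = (-2142 + 252*sqrt(5)) + 6281 = 4139 + 252*sqrt(5)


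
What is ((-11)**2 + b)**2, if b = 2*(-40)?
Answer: 1681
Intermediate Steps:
b = -80
((-11)**2 + b)**2 = ((-11)**2 - 80)**2 = (121 - 80)**2 = 41**2 = 1681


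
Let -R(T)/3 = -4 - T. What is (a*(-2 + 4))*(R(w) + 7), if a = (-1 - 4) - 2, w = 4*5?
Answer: -1106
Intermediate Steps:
w = 20
R(T) = 12 + 3*T (R(T) = -3*(-4 - T) = 12 + 3*T)
a = -7 (a = -5 - 2 = -7)
(a*(-2 + 4))*(R(w) + 7) = (-7*(-2 + 4))*((12 + 3*20) + 7) = (-7*2)*((12 + 60) + 7) = -14*(72 + 7) = -14*79 = -1106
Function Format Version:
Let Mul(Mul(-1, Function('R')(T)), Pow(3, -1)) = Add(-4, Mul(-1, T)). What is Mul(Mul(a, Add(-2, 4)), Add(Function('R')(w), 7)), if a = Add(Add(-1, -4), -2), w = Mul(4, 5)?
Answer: -1106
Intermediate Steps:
w = 20
Function('R')(T) = Add(12, Mul(3, T)) (Function('R')(T) = Mul(-3, Add(-4, Mul(-1, T))) = Add(12, Mul(3, T)))
a = -7 (a = Add(-5, -2) = -7)
Mul(Mul(a, Add(-2, 4)), Add(Function('R')(w), 7)) = Mul(Mul(-7, Add(-2, 4)), Add(Add(12, Mul(3, 20)), 7)) = Mul(Mul(-7, 2), Add(Add(12, 60), 7)) = Mul(-14, Add(72, 7)) = Mul(-14, 79) = -1106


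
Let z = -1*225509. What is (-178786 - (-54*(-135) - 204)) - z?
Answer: 39637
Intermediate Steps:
z = -225509
(-178786 - (-54*(-135) - 204)) - z = (-178786 - (-54*(-135) - 204)) - 1*(-225509) = (-178786 - (7290 - 204)) + 225509 = (-178786 - 1*7086) + 225509 = (-178786 - 7086) + 225509 = -185872 + 225509 = 39637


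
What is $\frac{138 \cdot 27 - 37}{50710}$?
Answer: $\frac{3689}{50710} \approx 0.072747$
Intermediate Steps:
$\frac{138 \cdot 27 - 37}{50710} = \left(3726 - 37\right) \frac{1}{50710} = 3689 \cdot \frac{1}{50710} = \frac{3689}{50710}$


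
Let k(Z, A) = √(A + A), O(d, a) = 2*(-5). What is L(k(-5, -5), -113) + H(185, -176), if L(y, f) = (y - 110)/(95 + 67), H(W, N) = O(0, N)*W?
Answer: -149905/81 + I*√10/162 ≈ -1850.7 + 0.01952*I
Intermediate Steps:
O(d, a) = -10
k(Z, A) = √2*√A (k(Z, A) = √(2*A) = √2*√A)
H(W, N) = -10*W
L(y, f) = -55/81 + y/162 (L(y, f) = (-110 + y)/162 = (-110 + y)*(1/162) = -55/81 + y/162)
L(k(-5, -5), -113) + H(185, -176) = (-55/81 + (√2*√(-5))/162) - 10*185 = (-55/81 + (√2*(I*√5))/162) - 1850 = (-55/81 + (I*√10)/162) - 1850 = (-55/81 + I*√10/162) - 1850 = -149905/81 + I*√10/162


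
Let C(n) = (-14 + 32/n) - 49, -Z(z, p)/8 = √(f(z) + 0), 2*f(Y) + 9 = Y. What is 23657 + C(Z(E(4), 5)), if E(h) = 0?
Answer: 23594 + 4*I*√2/3 ≈ 23594.0 + 1.8856*I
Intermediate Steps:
f(Y) = -9/2 + Y/2
Z(z, p) = -8*√(-9/2 + z/2) (Z(z, p) = -8*√((-9/2 + z/2) + 0) = -8*√(-9/2 + z/2))
C(n) = -63 + 32/n
23657 + C(Z(E(4), 5)) = 23657 + (-63 + 32/((-4*√(-18 + 2*0)))) = 23657 + (-63 + 32/((-4*√(-18 + 0)))) = 23657 + (-63 + 32/((-12*I*√2))) = 23657 + (-63 + 32*(I*√2/24)) = 23657 + (-63 + 4*I*√2/3) = 23594 + 4*I*√2/3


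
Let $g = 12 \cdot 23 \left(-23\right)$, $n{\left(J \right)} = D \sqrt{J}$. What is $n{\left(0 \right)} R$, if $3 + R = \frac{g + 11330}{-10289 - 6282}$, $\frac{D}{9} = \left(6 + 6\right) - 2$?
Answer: $0$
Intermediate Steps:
$D = 90$ ($D = 9 \left(\left(6 + 6\right) - 2\right) = 9 \left(12 - 2\right) = 9 \cdot 10 = 90$)
$n{\left(J \right)} = 90 \sqrt{J}$
$g = -6348$ ($g = 276 \left(-23\right) = -6348$)
$R = - \frac{54695}{16571}$ ($R = -3 + \frac{-6348 + 11330}{-10289 - 6282} = -3 + \frac{4982}{-16571} = -3 + 4982 \left(- \frac{1}{16571}\right) = -3 - \frac{4982}{16571} = - \frac{54695}{16571} \approx -3.3006$)
$n{\left(0 \right)} R = 90 \sqrt{0} \left(- \frac{54695}{16571}\right) = 90 \cdot 0 \left(- \frac{54695}{16571}\right) = 0 \left(- \frac{54695}{16571}\right) = 0$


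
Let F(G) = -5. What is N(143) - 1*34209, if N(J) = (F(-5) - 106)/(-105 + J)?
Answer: -1300053/38 ≈ -34212.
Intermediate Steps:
N(J) = -111/(-105 + J) (N(J) = (-5 - 106)/(-105 + J) = -111/(-105 + J))
N(143) - 1*34209 = -111/(-105 + 143) - 1*34209 = -111/38 - 34209 = -1300053/38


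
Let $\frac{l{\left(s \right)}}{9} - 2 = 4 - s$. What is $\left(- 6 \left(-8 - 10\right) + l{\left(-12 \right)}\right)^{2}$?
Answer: $72900$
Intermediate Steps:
$l{\left(s \right)} = 54 - 9 s$ ($l{\left(s \right)} = 18 + 9 \left(4 - s\right) = 18 - \left(-36 + 9 s\right) = 54 - 9 s$)
$\left(- 6 \left(-8 - 10\right) + l{\left(-12 \right)}\right)^{2} = \left(- 6 \left(-8 - 10\right) + \left(54 - -108\right)\right)^{2} = \left(\left(-6\right) \left(-18\right) + \left(54 + 108\right)\right)^{2} = \left(108 + 162\right)^{2} = 270^{2} = 72900$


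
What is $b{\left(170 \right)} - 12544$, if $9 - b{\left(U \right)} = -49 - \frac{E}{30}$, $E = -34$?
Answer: $- \frac{187307}{15} \approx -12487.0$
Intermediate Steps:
$b{\left(U \right)} = \frac{853}{15}$ ($b{\left(U \right)} = 9 - \left(-49 - - \frac{34}{30}\right) = 9 - \left(-49 - \left(-34\right) \frac{1}{30}\right) = 9 - \left(-49 - - \frac{17}{15}\right) = 9 - \left(-49 + \frac{17}{15}\right) = 9 - - \frac{718}{15} = 9 + \frac{718}{15} = \frac{853}{15}$)
$b{\left(170 \right)} - 12544 = \frac{853}{15} - 12544 = - \frac{187307}{15}$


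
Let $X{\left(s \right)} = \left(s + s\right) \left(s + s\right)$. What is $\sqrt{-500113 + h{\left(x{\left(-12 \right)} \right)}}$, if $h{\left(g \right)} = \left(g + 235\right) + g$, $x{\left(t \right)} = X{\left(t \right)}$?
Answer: $3 i \sqrt{55414} \approx 706.21 i$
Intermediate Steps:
$X{\left(s \right)} = 4 s^{2}$ ($X{\left(s \right)} = 2 s 2 s = 4 s^{2}$)
$x{\left(t \right)} = 4 t^{2}$
$h{\left(g \right)} = 235 + 2 g$ ($h{\left(g \right)} = \left(235 + g\right) + g = 235 + 2 g$)
$\sqrt{-500113 + h{\left(x{\left(-12 \right)} \right)}} = \sqrt{-500113 + \left(235 + 2 \cdot 4 \left(-12\right)^{2}\right)} = \sqrt{-500113 + \left(235 + 2 \cdot 4 \cdot 144\right)} = \sqrt{-500113 + \left(235 + 2 \cdot 576\right)} = \sqrt{-500113 + \left(235 + 1152\right)} = \sqrt{-500113 + 1387} = \sqrt{-498726} = 3 i \sqrt{55414}$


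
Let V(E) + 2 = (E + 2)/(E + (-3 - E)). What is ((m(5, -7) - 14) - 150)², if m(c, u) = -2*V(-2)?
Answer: 25600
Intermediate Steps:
V(E) = -8/3 - E/3 (V(E) = -2 + (E + 2)/(E + (-3 - E)) = -2 + (2 + E)/(-3) = -2 + (2 + E)*(-⅓) = -2 + (-⅔ - E/3) = -8/3 - E/3)
m(c, u) = 4 (m(c, u) = -2*(-8/3 - ⅓*(-2)) = -2*(-8/3 + ⅔) = -2*(-2) = 4)
((m(5, -7) - 14) - 150)² = ((4 - 14) - 150)² = (-10 - 150)² = (-160)² = 25600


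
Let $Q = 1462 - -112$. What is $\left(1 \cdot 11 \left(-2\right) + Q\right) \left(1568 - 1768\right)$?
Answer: $-310400$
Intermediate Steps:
$Q = 1574$ ($Q = 1462 + 112 = 1574$)
$\left(1 \cdot 11 \left(-2\right) + Q\right) \left(1568 - 1768\right) = \left(1 \cdot 11 \left(-2\right) + 1574\right) \left(1568 - 1768\right) = \left(11 \left(-2\right) + 1574\right) \left(-200\right) = \left(-22 + 1574\right) \left(-200\right) = 1552 \left(-200\right) = -310400$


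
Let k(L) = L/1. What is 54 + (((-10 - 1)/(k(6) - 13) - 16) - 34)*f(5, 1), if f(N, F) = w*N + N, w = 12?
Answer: -21657/7 ≈ -3093.9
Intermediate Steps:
f(N, F) = 13*N (f(N, F) = 12*N + N = 13*N)
k(L) = L (k(L) = L*1 = L)
54 + (((-10 - 1)/(k(6) - 13) - 16) - 34)*f(5, 1) = 54 + (((-10 - 1)/(6 - 13) - 16) - 34)*(13*5) = 54 + ((-11/(-7) - 16) - 34)*65 = 54 + ((-11*(-⅐) - 16) - 34)*65 = 54 + ((11/7 - 16) - 34)*65 = 54 + (-101/7 - 34)*65 = 54 - 339/7*65 = 54 - 22035/7 = -21657/7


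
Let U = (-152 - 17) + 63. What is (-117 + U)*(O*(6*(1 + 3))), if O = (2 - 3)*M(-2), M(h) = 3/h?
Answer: -8028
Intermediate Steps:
U = -106 (U = -169 + 63 = -106)
O = 3/2 (O = (2 - 3)*(3/(-2)) = -3*(-1)/2 = -1*(-3/2) = 3/2 ≈ 1.5000)
(-117 + U)*(O*(6*(1 + 3))) = (-117 - 106)*(3*(6*(1 + 3))/2) = -669*6*4/2 = -669*24/2 = -223*36 = -8028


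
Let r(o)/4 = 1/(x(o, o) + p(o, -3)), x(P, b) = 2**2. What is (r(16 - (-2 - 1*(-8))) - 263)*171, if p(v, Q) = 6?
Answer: -224523/5 ≈ -44905.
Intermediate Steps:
x(P, b) = 4
r(o) = 2/5 (r(o) = 4/(4 + 6) = 4/10 = 4*(1/10) = 2/5)
(r(16 - (-2 - 1*(-8))) - 263)*171 = (2/5 - 263)*171 = -1313/5*171 = -224523/5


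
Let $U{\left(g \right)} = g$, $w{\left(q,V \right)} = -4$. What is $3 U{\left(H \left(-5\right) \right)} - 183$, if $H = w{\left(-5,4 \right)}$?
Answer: $-123$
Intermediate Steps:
$H = -4$
$3 U{\left(H \left(-5\right) \right)} - 183 = 3 \left(\left(-4\right) \left(-5\right)\right) - 183 = 3 \cdot 20 - 183 = 60 - 183 = -123$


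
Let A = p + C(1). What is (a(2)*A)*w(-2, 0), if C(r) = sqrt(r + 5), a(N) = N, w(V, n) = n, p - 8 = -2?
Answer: 0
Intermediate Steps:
p = 6 (p = 8 - 2 = 6)
C(r) = sqrt(5 + r)
A = 6 + sqrt(6) (A = 6 + sqrt(5 + 1) = 6 + sqrt(6) ≈ 8.4495)
(a(2)*A)*w(-2, 0) = (2*(6 + sqrt(6)))*0 = (12 + 2*sqrt(6))*0 = 0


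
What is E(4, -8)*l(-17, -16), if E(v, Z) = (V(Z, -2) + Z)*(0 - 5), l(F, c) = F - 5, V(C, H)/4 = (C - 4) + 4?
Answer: -4400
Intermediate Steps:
V(C, H) = 4*C (V(C, H) = 4*((C - 4) + 4) = 4*((-4 + C) + 4) = 4*C)
l(F, c) = -5 + F
E(v, Z) = -25*Z (E(v, Z) = (4*Z + Z)*(0 - 5) = (5*Z)*(-5) = -25*Z)
E(4, -8)*l(-17, -16) = (-25*(-8))*(-5 - 17) = 200*(-22) = -4400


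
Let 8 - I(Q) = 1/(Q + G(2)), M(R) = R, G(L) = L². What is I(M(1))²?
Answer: 1521/25 ≈ 60.840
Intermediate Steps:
I(Q) = 8 - 1/(4 + Q) (I(Q) = 8 - 1/(Q + 2²) = 8 - 1/(Q + 4) = 8 - 1/(4 + Q))
I(M(1))² = ((31 + 8*1)/(4 + 1))² = ((31 + 8)/5)² = ((⅕)*39)² = (39/5)² = 1521/25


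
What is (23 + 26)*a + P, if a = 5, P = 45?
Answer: 290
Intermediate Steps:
(23 + 26)*a + P = (23 + 26)*5 + 45 = 49*5 + 45 = 245 + 45 = 290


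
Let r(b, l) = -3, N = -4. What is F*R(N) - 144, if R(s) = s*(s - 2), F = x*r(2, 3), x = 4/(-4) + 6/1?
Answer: -504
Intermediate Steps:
x = 5 (x = 4*(-¼) + 6*1 = -1 + 6 = 5)
F = -15 (F = 5*(-3) = -15)
R(s) = s*(-2 + s)
F*R(N) - 144 = -(-60)*(-2 - 4) - 144 = -(-60)*(-6) - 144 = -15*24 - 144 = -360 - 144 = -504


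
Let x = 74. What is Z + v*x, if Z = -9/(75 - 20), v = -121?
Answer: -492479/55 ≈ -8954.2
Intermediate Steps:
Z = -9/55 ≈ -0.16364
Z + v*x = -9/55 - 121*74 = -9/55 - 8954 = -492479/55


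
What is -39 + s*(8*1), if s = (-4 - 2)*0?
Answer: -39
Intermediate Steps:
s = 0 (s = -6*0 = 0)
-39 + s*(8*1) = -39 + 0*(8*1) = -39 + 0*8 = -39 + 0 = -39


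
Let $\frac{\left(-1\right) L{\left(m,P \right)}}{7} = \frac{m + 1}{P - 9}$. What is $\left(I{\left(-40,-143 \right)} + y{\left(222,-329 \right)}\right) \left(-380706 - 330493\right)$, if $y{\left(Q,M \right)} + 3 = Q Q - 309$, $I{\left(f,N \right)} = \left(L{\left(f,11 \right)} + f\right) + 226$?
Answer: $- \frac{70116398211}{2} \approx -3.5058 \cdot 10^{10}$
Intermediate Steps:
$L{\left(m,P \right)} = - \frac{7 \left(1 + m\right)}{-9 + P}$ ($L{\left(m,P \right)} = - 7 \frac{m + 1}{P - 9} = - 7 \frac{1 + m}{-9 + P} = - \frac{7 \left(1 + m\right)}{-9 + P}$)
$I{\left(f,N \right)} = \frac{445}{2} - \frac{5 f}{2}$ ($I{\left(f,N \right)} = \left(\frac{7 \left(-1 - f\right)}{-9 + 11} + f\right) + 226 = \left(\frac{7 \left(-1 - f\right)}{2} + f\right) + 226 = \left(7 \cdot \frac{1}{2} \left(-1 - f\right) + f\right) + 226 = \left(\left(- \frac{7}{2} - \frac{7 f}{2}\right) + f\right) + 226 = \left(- \frac{7}{2} - \frac{5 f}{2}\right) + 226 = \frac{445}{2} - \frac{5 f}{2}$)
$y{\left(Q,M \right)} = -312 + Q^{2}$ ($y{\left(Q,M \right)} = -3 + \left(Q Q - 309\right) = -3 + \left(Q^{2} - 309\right) = -3 + \left(-309 + Q^{2}\right) = -312 + Q^{2}$)
$\left(I{\left(-40,-143 \right)} + y{\left(222,-329 \right)}\right) \left(-380706 - 330493\right) = \left(\left(\frac{445}{2} - -100\right) - \left(312 - 222^{2}\right)\right) \left(-380706 - 330493\right) = \left(\left(\frac{445}{2} + 100\right) + \left(-312 + 49284\right)\right) \left(-711199\right) = \left(\frac{645}{2} + 48972\right) \left(-711199\right) = \frac{98589}{2} \left(-711199\right) = - \frac{70116398211}{2}$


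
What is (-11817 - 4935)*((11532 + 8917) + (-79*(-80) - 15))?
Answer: -448183008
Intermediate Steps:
(-11817 - 4935)*((11532 + 8917) + (-79*(-80) - 15)) = -16752*(20449 + (6320 - 15)) = -16752*(20449 + 6305) = -16752*26754 = -448183008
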